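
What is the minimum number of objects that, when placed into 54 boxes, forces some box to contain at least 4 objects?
n = (4 − 1)·54 + 1 = 163

By the generalised pigeonhole principle, to guarantee some box contains ≥ r objects we need more than (r − 1) · k objects total. Threshold: n = (r − 1) · k + 1. With r = 4 and k = 54: n = 3 · 54 + 1 = 162 + 1 = 163. For n = 162 = 3 · 54, we can put exactly 3 objects in every box, avoiding 4 in any single one — so 163 is tight.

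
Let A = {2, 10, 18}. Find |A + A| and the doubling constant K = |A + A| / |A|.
K = |A + A| / |A| = 5/3

Enumerate A + A = {a + b : a, b ∈ A}. With |A| = 3, there are |A|^2 = 9 ordered sum pairs; collecting distinct values, A + A = {4, 12, 20, 28, 36}, so |A + A| = 5. Thus K = 5/3. Here |A + A| = 2|A| − 1 = 5, the minimum possible — so K = 5/3 is minimal, which holds iff A is an arithmetic progression.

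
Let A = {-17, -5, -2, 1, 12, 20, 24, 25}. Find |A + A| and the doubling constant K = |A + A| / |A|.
K = |A + A| / |A| = 34/8 = 17/4

Enumerate A + A = {a + b : a, b ∈ A}. With |A| = 8, there are |A|^2 = 64 ordered sum pairs; collecting distinct values, A + A = {-34, -22, -19, -16, -10, -7, -5, -4, -1, 2, 3, 7, 8, 10, 13, 15, 18, 19, 20, 21, 22, 23, 24, 25, 26, 32, 36, 37, 40, 44, 45, 48, 49, 50}, so |A + A| = 34. Thus K = 34/8 = 17/4. For comparison, the minimum possible |A + A| over all 8-element sets is 2·8 − 1 = 15 (so min K = 15/8), attained only by arithmetic progressions.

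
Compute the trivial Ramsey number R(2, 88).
R(2, 88) = 88

R(2, k) = k for all k ≥ 2: in a 2-colouring of K_k, either some edge is red (a red K_2) or all edges are blue (a blue K_k). And K_{87} coloured all-blue has no blue K_88, so R(2, 88) > 87. Hence R(2, 88) = 88.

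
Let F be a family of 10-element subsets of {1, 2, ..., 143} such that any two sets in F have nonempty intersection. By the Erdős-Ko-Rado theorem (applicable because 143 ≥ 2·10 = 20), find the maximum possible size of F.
max |F| = C(142, 9) = 49941822741810

Erdős-Ko-Rado (1961): when n ≥ 2k, max |F| = C(n−1, k−1). The bound is attained by the star {A : i ∈ A} for any fixed i ∈ [n]. Here C(143−1, 10−1) = C(142, 9) = 49941822741810.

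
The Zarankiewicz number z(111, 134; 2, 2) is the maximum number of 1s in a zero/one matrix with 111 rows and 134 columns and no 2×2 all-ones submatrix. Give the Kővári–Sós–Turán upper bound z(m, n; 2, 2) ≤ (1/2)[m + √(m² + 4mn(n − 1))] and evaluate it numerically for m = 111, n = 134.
z(111, 134; 2, 2) ≤ (1/2)[111 + √(111² + 4·111·134·133)] = (1/2)[111 + √7925289] = 1463.0945

Kővári–Sós–Turán: let r_1, ..., r_111 be the row sums and z = Σ r_i the total number of 1s. Each pair of columns can share at most one row with both entries 1 (else a 2×2 all-ones block appears), so Σ_i C(r_i, 2) ≤ C(134, 2) = 8911. By convexity Σ_i C(r_i, 2) ≥ 111·C(z/111, 2) = z(z − 111)/(2·111), giving z² − 111z − 111·134·133 ≤ 0 and hence z ≤ (1/2)[111 + √(12321 + 4·1978242)] = (1/2)[111 + √7925289] ≈ (1/2)(111 + 2815.189) = 1463.0945.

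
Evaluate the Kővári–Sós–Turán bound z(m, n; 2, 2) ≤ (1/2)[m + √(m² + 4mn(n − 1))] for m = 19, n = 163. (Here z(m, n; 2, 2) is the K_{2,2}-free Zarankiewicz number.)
z(19, 163; 2, 2) ≤ (1/2)[19 + √(19² + 4·19·163·162)] = (1/2)[19 + √2007217] = 717.8814

Kővári–Sós–Turán: let r_1, ..., r_19 be the row sums and z = Σ r_i the total number of 1s. Each pair of columns can share at most one row with both entries 1 (else a 2×2 all-ones block appears), so Σ_i C(r_i, 2) ≤ C(163, 2) = 13203. By convexity Σ_i C(r_i, 2) ≥ 19·C(z/19, 2) = z(z − 19)/(2·19), giving z² − 19z − 19·163·162 ≤ 0 and hence z ≤ (1/2)[19 + √(361 + 4·501714)] = (1/2)[19 + √2007217] ≈ (1/2)(19 + 1416.7629) = 717.8814.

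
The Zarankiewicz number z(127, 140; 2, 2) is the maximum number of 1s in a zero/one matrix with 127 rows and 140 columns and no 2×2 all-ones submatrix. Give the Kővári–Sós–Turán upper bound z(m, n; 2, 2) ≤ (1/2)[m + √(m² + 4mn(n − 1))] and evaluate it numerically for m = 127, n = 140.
z(127, 140; 2, 2) ≤ (1/2)[127 + √(127² + 4·127·140·139)] = (1/2)[127 + √9901809] = 1636.857

Kővári–Sós–Turán: let r_1, ..., r_127 be the row sums and z = Σ r_i the total number of 1s. Each pair of columns can share at most one row with both entries 1 (else a 2×2 all-ones block appears), so Σ_i C(r_i, 2) ≤ C(140, 2) = 9730. By convexity Σ_i C(r_i, 2) ≥ 127·C(z/127, 2) = z(z − 127)/(2·127), giving z² − 127z − 127·140·139 ≤ 0 and hence z ≤ (1/2)[127 + √(16129 + 4·2471420)] = (1/2)[127 + √9901809] ≈ (1/2)(127 + 3146.714) = 1636.857.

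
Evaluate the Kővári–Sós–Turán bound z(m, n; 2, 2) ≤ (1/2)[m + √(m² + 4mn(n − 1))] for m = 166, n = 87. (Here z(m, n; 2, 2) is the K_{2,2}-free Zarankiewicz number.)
z(166, 87; 2, 2) ≤ (1/2)[166 + √(166² + 4·166·87·86)] = (1/2)[166 + √4995604] = 1200.5424

Kővári–Sós–Turán: let r_1, ..., r_166 be the row sums and z = Σ r_i the total number of 1s. Each pair of columns can share at most one row with both entries 1 (else a 2×2 all-ones block appears), so Σ_i C(r_i, 2) ≤ C(87, 2) = 3741. By convexity Σ_i C(r_i, 2) ≥ 166·C(z/166, 2) = z(z − 166)/(2·166), giving z² − 166z − 166·87·86 ≤ 0 and hence z ≤ (1/2)[166 + √(27556 + 4·1242012)] = (1/2)[166 + √4995604] ≈ (1/2)(166 + 2235.0848) = 1200.5424.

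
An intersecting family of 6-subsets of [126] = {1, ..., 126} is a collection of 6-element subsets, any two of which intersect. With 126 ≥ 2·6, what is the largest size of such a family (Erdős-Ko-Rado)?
max |F| = C(125, 5) = 234531275

The Erdős-Ko-Rado theorem states: for n ≥ 2k, an intersecting family of k-subsets of an n-element set has size at most C(n − 1, k − 1), with equality for 'star' families {A ⊆ [n] : |A| = k, i ∈ A} (fix an element i). For n = 126, k = 6: C(125, 5) = 234531275.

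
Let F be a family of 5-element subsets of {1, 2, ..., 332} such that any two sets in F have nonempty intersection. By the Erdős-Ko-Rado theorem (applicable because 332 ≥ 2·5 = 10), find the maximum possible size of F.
max |F| = C(331, 4) = 491134490

Erdős-Ko-Rado (1961): when n ≥ 2k, max |F| = C(n−1, k−1). The bound is attained by the star {A : i ∈ A} for any fixed i ∈ [n]. Here C(332−1, 5−1) = C(331, 4) = 491134490.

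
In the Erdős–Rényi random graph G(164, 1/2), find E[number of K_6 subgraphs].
E[# K_6] = C(164, 6) · (1/2)^C(6, 2) = 24635248848 / 2^15 = 1539703053/2048 ≈ 751808.131348

For each 6-subset S of vertices (there are C(164, 6) = 24635248848 such S), let X_S = 1 if S induces a K_6 (all C(6, 2) = 15 edges present). Then P(X_S = 1) = (1/2)^15 = 1/32768. By linearity of expectation, E[# K_6] = C(164, 6) · (1/2)^15 = 24635248848 / 32768 = 1539703053/2048 ≈ 751808.131348.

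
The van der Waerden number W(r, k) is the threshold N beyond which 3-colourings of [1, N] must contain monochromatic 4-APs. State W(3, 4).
W(3, 4) = 293

This is a classical value, W(3, 4) = 293, established by combining an explicit 3-colouring of {1, ..., 292} with no monochromatic 4-AP (giving the lower bound W(3, 4) > 292) and a finite case analysis / exhaustive computer search showing every 3-colouring of {1, ..., 293} has such an AP.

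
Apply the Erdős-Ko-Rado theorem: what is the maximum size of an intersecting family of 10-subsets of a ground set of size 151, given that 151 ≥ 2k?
max |F| = C(150, 9) = 82947113349100

Erdős-Ko-Rado (1961): when n ≥ 2k, max |F| = C(n−1, k−1). The bound is attained by the star {A : i ∈ A} for any fixed i ∈ [n]. Here C(151−1, 10−1) = C(150, 9) = 82947113349100.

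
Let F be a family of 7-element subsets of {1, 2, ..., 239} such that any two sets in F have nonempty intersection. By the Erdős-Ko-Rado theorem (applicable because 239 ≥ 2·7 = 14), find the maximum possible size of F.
max |F| = C(238, 6) = 236888757651

Erdős-Ko-Rado (1961): when n ≥ 2k, max |F| = C(n−1, k−1). The bound is attained by the star {A : i ∈ A} for any fixed i ∈ [n]. Here C(239−1, 7−1) = C(238, 6) = 236888757651.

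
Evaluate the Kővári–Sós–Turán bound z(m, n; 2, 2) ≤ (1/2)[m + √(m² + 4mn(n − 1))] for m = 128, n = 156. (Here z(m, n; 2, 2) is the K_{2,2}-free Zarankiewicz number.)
z(128, 156; 2, 2) ≤ (1/2)[128 + √(128² + 4·128·156·155)] = (1/2)[128 + √12396544] = 1824.4363

Kővári–Sós–Turán: let r_1, ..., r_128 be the row sums and z = Σ r_i the total number of 1s. Each pair of columns can share at most one row with both entries 1 (else a 2×2 all-ones block appears), so Σ_i C(r_i, 2) ≤ C(156, 2) = 12090. By convexity Σ_i C(r_i, 2) ≥ 128·C(z/128, 2) = z(z − 128)/(2·128), giving z² − 128z − 128·156·155 ≤ 0 and hence z ≤ (1/2)[128 + √(16384 + 4·3095040)] = (1/2)[128 + √12396544] ≈ (1/2)(128 + 3520.8726) = 1824.4363.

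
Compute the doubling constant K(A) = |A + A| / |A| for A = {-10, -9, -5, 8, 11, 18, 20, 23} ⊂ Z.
K = |A + A| / |A| = 34/8 = 17/4

Enumerate A + A = {a + b : a, b ∈ A}. With |A| = 8, there are |A|^2 = 64 ordered sum pairs; collecting distinct values, A + A = {-20, -19, -18, -15, -14, -10, -2, -1, 1, 2, 3, 6, 8, 9, 10, 11, 13, 14, 15, 16, 18, 19, 22, 26, 28, 29, 31, 34, 36, 38, 40, 41, 43, 46}, so |A + A| = 34. Thus K = 34/8 = 17/4. For comparison, the minimum possible |A + A| over all 8-element sets is 2·8 − 1 = 15 (so min K = 15/8), attained only by arithmetic progressions.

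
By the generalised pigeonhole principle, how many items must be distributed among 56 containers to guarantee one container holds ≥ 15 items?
n = (15 − 1)·56 + 1 = 785

By the generalised pigeonhole principle, to guarantee some box contains ≥ r objects we need more than (r − 1) · k objects total. Threshold: n = (r − 1) · k + 1. With r = 15 and k = 56: n = 14 · 56 + 1 = 784 + 1 = 785. For n = 784 = 14 · 56, we can put exactly 14 objects in every box, avoiding 15 in any single one — so 785 is tight.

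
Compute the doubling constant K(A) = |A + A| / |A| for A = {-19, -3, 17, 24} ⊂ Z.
K = |A + A| / |A| = 10/4 = 5/2

Enumerate A + A = {a + b : a, b ∈ A}. With |A| = 4, there are |A|^2 = 16 ordered sum pairs; collecting distinct values, A + A = {-38, -22, -6, -2, 5, 14, 21, 34, 41, 48}, so |A + A| = 10. Thus K = 10/4 = 5/2. For comparison, the minimum possible |A + A| over all 4-element sets is 2·4 − 1 = 7 (so min K = 7/4), attained only by arithmetic progressions.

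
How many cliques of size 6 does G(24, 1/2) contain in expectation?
E[# K_6] = C(24, 6) · (1/2)^C(6, 2) = 134596 / 2^15 = 33649/8192 ≈ 4.107544

For each 6-subset S of vertices (there are C(24, 6) = 134596 such S), let X_S = 1 if S induces a K_6 (all C(6, 2) = 15 edges present). Then P(X_S = 1) = (1/2)^15 = 1/32768. By linearity of expectation, E[# K_6] = C(24, 6) · (1/2)^15 = 134596 / 32768 = 33649/8192 ≈ 4.107544.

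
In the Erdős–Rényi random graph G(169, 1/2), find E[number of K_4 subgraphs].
E[# K_4] = C(169, 4) · (1/2)^C(4, 2) = 32795126 / 2^6 = 16397563/32 = 512423.84375

For each 4-subset S of vertices (there are C(169, 4) = 32795126 such S), let X_S = 1 if S induces a K_4 (all C(4, 2) = 6 edges present). Then P(X_S = 1) = (1/2)^6 = 1/64. By linearity of expectation, E[# K_4] = C(169, 4) · (1/2)^6 = 32795126 / 64 = 16397563/32 = 512423.84375.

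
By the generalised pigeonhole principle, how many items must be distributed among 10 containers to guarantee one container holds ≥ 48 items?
n = (48 − 1)·10 + 1 = 471

By the generalised pigeonhole principle, to guarantee some box contains ≥ r objects we need more than (r − 1) · k objects total. Threshold: n = (r − 1) · k + 1. With r = 48 and k = 10: n = 47 · 10 + 1 = 470 + 1 = 471. For n = 470 = 47 · 10, we can put exactly 47 objects in every box, avoiding 48 in any single one — so 471 is tight.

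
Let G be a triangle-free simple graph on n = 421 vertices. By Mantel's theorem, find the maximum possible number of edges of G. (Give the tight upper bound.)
ex(421, K_3) = ⌊421^2/4⌋ = 44310

Mantel (1907): a triangle-free graph on n vertices has at most ⌊n^2/4⌋ edges, with equality for the complete bipartite graph K_{⌊n/2⌋, ⌈n/2⌉}. For n = 421: ⌊421^2/4⌋ = ⌊177241/4⌋ = 44310. The extremal graph is K_{210, 211}, which has 210·211 = 44310 edges.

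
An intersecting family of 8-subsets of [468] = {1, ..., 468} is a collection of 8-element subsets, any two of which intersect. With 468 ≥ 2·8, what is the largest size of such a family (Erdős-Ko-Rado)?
max |F| = C(467, 7) = 918685974774788

Erdős-Ko-Rado (1961): when n ≥ 2k, max |F| = C(n−1, k−1). The bound is attained by the star {A : i ∈ A} for any fixed i ∈ [n]. Here C(468−1, 8−1) = C(467, 7) = 918685974774788.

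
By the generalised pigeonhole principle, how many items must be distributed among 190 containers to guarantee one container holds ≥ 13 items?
n = (13 − 1)·190 + 1 = 2281

By the generalised pigeonhole principle, to guarantee some box contains ≥ r objects we need more than (r − 1) · k objects total. Threshold: n = (r − 1) · k + 1. With r = 13 and k = 190: n = 12 · 190 + 1 = 2280 + 1 = 2281. For n = 2280 = 12 · 190, we can put exactly 12 objects in every box, avoiding 13 in any single one — so 2281 is tight.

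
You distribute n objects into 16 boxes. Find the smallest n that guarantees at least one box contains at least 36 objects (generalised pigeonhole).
n = (36 − 1)·16 + 1 = 561

By the generalised pigeonhole principle, to guarantee some box contains ≥ r objects we need more than (r − 1) · k objects total. Threshold: n = (r − 1) · k + 1. With r = 36 and k = 16: n = 35 · 16 + 1 = 560 + 1 = 561. For n = 560 = 35 · 16, we can put exactly 35 objects in every box, avoiding 36 in any single one — so 561 is tight.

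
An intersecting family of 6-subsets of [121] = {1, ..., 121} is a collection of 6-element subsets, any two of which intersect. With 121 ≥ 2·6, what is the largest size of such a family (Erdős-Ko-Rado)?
max |F| = C(120, 5) = 190578024

The Erdős-Ko-Rado theorem states: for n ≥ 2k, an intersecting family of k-subsets of an n-element set has size at most C(n − 1, k − 1), with equality for 'star' families {A ⊆ [n] : |A| = k, i ∈ A} (fix an element i). For n = 121, k = 6: C(120, 5) = 190578024.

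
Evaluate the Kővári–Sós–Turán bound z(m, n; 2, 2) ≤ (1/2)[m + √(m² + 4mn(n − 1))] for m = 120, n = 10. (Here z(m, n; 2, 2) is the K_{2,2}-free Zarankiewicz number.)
z(120, 10; 2, 2) ≤ (1/2)[120 + √(120² + 4·120·10·9)] = (1/2)[120 + √57600] = 180

Kővári–Sós–Turán: let r_1, ..., r_120 be the row sums and z = Σ r_i the total number of 1s. Each pair of columns can share at most one row with both entries 1 (else a 2×2 all-ones block appears), so Σ_i C(r_i, 2) ≤ C(10, 2) = 45. By convexity Σ_i C(r_i, 2) ≥ 120·C(z/120, 2) = z(z − 120)/(2·120), giving z² − 120z − 120·10·9 ≤ 0 and hence z ≤ (1/2)[120 + √(14400 + 4·10800)] = (1/2)[120 + √57600] ≈ (1/2)(120 + 240) = 180.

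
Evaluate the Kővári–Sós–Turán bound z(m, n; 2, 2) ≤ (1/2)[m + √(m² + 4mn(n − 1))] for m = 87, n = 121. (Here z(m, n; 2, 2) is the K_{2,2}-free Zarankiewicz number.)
z(87, 121; 2, 2) ≤ (1/2)[87 + √(87² + 4·87·121·120)] = (1/2)[87 + √5060529] = 1168.281

Kővári–Sós–Turán: let r_1, ..., r_87 be the row sums and z = Σ r_i the total number of 1s. Each pair of columns can share at most one row with both entries 1 (else a 2×2 all-ones block appears), so Σ_i C(r_i, 2) ≤ C(121, 2) = 7260. By convexity Σ_i C(r_i, 2) ≥ 87·C(z/87, 2) = z(z − 87)/(2·87), giving z² − 87z − 87·121·120 ≤ 0 and hence z ≤ (1/2)[87 + √(7569 + 4·1263240)] = (1/2)[87 + √5060529] ≈ (1/2)(87 + 2249.562) = 1168.281.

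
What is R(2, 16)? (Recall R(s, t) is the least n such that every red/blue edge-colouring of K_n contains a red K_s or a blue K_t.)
R(2, 16) = 16

R(2, k) = k for all k ≥ 2: in a 2-colouring of K_k, either some edge is red (a red K_2) or all edges are blue (a blue K_k). And K_{15} coloured all-blue has no blue K_16, so R(2, 16) > 15. Hence R(2, 16) = 16.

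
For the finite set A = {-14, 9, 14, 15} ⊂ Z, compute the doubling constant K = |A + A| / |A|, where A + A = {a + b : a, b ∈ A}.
K = |A + A| / |A| = 10/4 = 5/2

Enumerate A + A = {a + b : a, b ∈ A}. With |A| = 4, there are |A|^2 = 16 ordered sum pairs; collecting distinct values, A + A = {-28, -5, 0, 1, 18, 23, 24, 28, 29, 30}, so |A + A| = 10. Thus K = 10/4 = 5/2. For comparison, the minimum possible |A + A| over all 4-element sets is 2·4 − 1 = 7 (so min K = 7/4), attained only by arithmetic progressions.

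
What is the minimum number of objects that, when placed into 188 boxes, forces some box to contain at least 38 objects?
n = (38 − 1)·188 + 1 = 6957

By the generalised pigeonhole principle, to guarantee some box contains ≥ r objects we need more than (r − 1) · k objects total. Threshold: n = (r − 1) · k + 1. With r = 38 and k = 188: n = 37 · 188 + 1 = 6956 + 1 = 6957. For n = 6956 = 37 · 188, we can put exactly 37 objects in every box, avoiding 38 in any single one — so 6957 is tight.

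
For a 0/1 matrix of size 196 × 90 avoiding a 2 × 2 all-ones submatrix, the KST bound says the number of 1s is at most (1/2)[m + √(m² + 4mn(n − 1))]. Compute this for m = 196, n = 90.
z(196, 90; 2, 2) ≤ (1/2)[196 + √(196² + 4·196·90·89)] = (1/2)[196 + √6318256] = 1354.8071

Kővári–Sós–Turán: let r_1, ..., r_196 be the row sums and z = Σ r_i the total number of 1s. Each pair of columns can share at most one row with both entries 1 (else a 2×2 all-ones block appears), so Σ_i C(r_i, 2) ≤ C(90, 2) = 4005. By convexity Σ_i C(r_i, 2) ≥ 196·C(z/196, 2) = z(z − 196)/(2·196), giving z² − 196z − 196·90·89 ≤ 0 and hence z ≤ (1/2)[196 + √(38416 + 4·1569960)] = (1/2)[196 + √6318256] ≈ (1/2)(196 + 2513.6141) = 1354.8071.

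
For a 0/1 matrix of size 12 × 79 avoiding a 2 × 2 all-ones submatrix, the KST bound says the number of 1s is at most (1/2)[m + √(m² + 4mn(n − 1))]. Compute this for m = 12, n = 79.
z(12, 79; 2, 2) ≤ (1/2)[12 + √(12² + 4·12·79·78)] = (1/2)[12 + √295920] = 277.9926

Kővári–Sós–Turán: let r_1, ..., r_12 be the row sums and z = Σ r_i the total number of 1s. Each pair of columns can share at most one row with both entries 1 (else a 2×2 all-ones block appears), so Σ_i C(r_i, 2) ≤ C(79, 2) = 3081. By convexity Σ_i C(r_i, 2) ≥ 12·C(z/12, 2) = z(z − 12)/(2·12), giving z² − 12z − 12·79·78 ≤ 0 and hence z ≤ (1/2)[12 + √(144 + 4·73944)] = (1/2)[12 + √295920] ≈ (1/2)(12 + 543.9853) = 277.9926.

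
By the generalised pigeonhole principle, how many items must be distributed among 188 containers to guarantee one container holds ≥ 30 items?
n = (30 − 1)·188 + 1 = 5453

By the generalised pigeonhole principle, to guarantee some box contains ≥ r objects we need more than (r − 1) · k objects total. Threshold: n = (r − 1) · k + 1. With r = 30 and k = 188: n = 29 · 188 + 1 = 5452 + 1 = 5453. For n = 5452 = 29 · 188, we can put exactly 29 objects in every box, avoiding 30 in any single one — so 5453 is tight.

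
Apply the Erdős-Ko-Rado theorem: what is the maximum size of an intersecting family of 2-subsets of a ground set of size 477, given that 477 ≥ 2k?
max |F| = C(476, 1) = 476

The Erdős-Ko-Rado theorem states: for n ≥ 2k, an intersecting family of k-subsets of an n-element set has size at most C(n − 1, k − 1), with equality for 'star' families {A ⊆ [n] : |A| = k, i ∈ A} (fix an element i). For n = 477, k = 2: C(476, 1) = 476.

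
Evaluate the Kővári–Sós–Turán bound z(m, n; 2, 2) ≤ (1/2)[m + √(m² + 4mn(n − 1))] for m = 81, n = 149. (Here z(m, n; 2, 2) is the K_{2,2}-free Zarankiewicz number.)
z(81, 149; 2, 2) ≤ (1/2)[81 + √(81² + 4·81·149·148)] = (1/2)[81 + √7151409] = 1377.6059

Kővári–Sós–Turán: let r_1, ..., r_81 be the row sums and z = Σ r_i the total number of 1s. Each pair of columns can share at most one row with both entries 1 (else a 2×2 all-ones block appears), so Σ_i C(r_i, 2) ≤ C(149, 2) = 11026. By convexity Σ_i C(r_i, 2) ≥ 81·C(z/81, 2) = z(z − 81)/(2·81), giving z² − 81z − 81·149·148 ≤ 0 and hence z ≤ (1/2)[81 + √(6561 + 4·1786212)] = (1/2)[81 + √7151409] ≈ (1/2)(81 + 2674.2118) = 1377.6059.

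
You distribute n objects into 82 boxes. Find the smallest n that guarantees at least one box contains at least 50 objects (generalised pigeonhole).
n = (50 − 1)·82 + 1 = 4019

By the generalised pigeonhole principle, to guarantee some box contains ≥ r objects we need more than (r − 1) · k objects total. Threshold: n = (r − 1) · k + 1. With r = 50 and k = 82: n = 49 · 82 + 1 = 4018 + 1 = 4019. For n = 4018 = 49 · 82, we can put exactly 49 objects in every box, avoiding 50 in any single one — so 4019 is tight.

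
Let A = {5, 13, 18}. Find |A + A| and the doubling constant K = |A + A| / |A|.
K = |A + A| / |A| = 6/3 = 2

Enumerate A + A = {a + b : a, b ∈ A}. With |A| = 3, there are |A|^2 = 9 ordered sum pairs; collecting distinct values, A + A = {10, 18, 23, 26, 31, 36}, so |A + A| = 6. Thus K = 6/3 = 2. For comparison, the minimum possible |A + A| over all 3-element sets is 2·3 − 1 = 5 (so min K = 5/3), attained only by arithmetic progressions.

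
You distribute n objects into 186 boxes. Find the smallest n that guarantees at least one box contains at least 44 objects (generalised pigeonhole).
n = (44 − 1)·186 + 1 = 7999

By the generalised pigeonhole principle, to guarantee some box contains ≥ r objects we need more than (r − 1) · k objects total. Threshold: n = (r − 1) · k + 1. With r = 44 and k = 186: n = 43 · 186 + 1 = 7998 + 1 = 7999. For n = 7998 = 43 · 186, we can put exactly 43 objects in every box, avoiding 44 in any single one — so 7999 is tight.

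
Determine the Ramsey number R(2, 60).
R(2, 60) = 60

R(2, k) = k for all k ≥ 2: in a 2-colouring of K_k, either some edge is red (a red K_2) or all edges are blue (a blue K_k). And K_{59} coloured all-blue has no blue K_60, so R(2, 60) > 59. Hence R(2, 60) = 60.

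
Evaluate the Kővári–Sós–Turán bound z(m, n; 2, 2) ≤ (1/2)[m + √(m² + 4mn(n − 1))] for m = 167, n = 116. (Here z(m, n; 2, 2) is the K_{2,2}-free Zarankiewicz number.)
z(167, 116; 2, 2) ≤ (1/2)[167 + √(167² + 4·167·116·115)] = (1/2)[167 + √8939009] = 1578.4088

Kővári–Sós–Turán: let r_1, ..., r_167 be the row sums and z = Σ r_i the total number of 1s. Each pair of columns can share at most one row with both entries 1 (else a 2×2 all-ones block appears), so Σ_i C(r_i, 2) ≤ C(116, 2) = 6670. By convexity Σ_i C(r_i, 2) ≥ 167·C(z/167, 2) = z(z − 167)/(2·167), giving z² − 167z − 167·116·115 ≤ 0 and hence z ≤ (1/2)[167 + √(27889 + 4·2227780)] = (1/2)[167 + √8939009] ≈ (1/2)(167 + 2989.8176) = 1578.4088.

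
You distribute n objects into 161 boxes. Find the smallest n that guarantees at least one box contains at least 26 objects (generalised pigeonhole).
n = (26 − 1)·161 + 1 = 4026

By the generalised pigeonhole principle, to guarantee some box contains ≥ r objects we need more than (r − 1) · k objects total. Threshold: n = (r − 1) · k + 1. With r = 26 and k = 161: n = 25 · 161 + 1 = 4025 + 1 = 4026. For n = 4025 = 25 · 161, we can put exactly 25 objects in every box, avoiding 26 in any single one — so 4026 is tight.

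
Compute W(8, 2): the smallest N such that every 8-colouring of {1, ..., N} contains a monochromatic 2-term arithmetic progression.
W(8, 2) = 8 + 1 = 9

A 2-term AP is any pair of integers, so a monochromatic 2-AP exists iff some colour is used at least twice. With 8 colours, the colouring i ↦ i on {1, ..., 8} uses each colour once, avoiding any monochromatic pair, so W(8, 2) > 8. For {1, ..., 9}, pigeonhole forces two integers of the same colour, which form a monochromatic 2-AP. Hence W(8, 2) = 9.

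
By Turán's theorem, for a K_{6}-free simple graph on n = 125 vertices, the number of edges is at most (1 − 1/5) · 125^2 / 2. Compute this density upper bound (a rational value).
Turán density bound = (4/5) · 125^2/2 = 6250

Turán's theorem: ex(n, K_{r+1}) is achieved by the complete r-partite Turán graph T(n, r) with parts as balanced as possible, and is at most (1 − 1/r) · n^2/2. For r = 5, n = 125: the density bound is (4/5) · 15625/2 = 6250. Since 5 ∣ 125, the Turán graph T(125, 5) has parts of equal size 25, and its edge count e(T(125, 5)) = 6250 attains the density bound exactly.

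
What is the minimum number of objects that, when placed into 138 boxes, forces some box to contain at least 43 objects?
n = (43 − 1)·138 + 1 = 5797

By the generalised pigeonhole principle, to guarantee some box contains ≥ r objects we need more than (r − 1) · k objects total. Threshold: n = (r − 1) · k + 1. With r = 43 and k = 138: n = 42 · 138 + 1 = 5796 + 1 = 5797. For n = 5796 = 42 · 138, we can put exactly 42 objects in every box, avoiding 43 in any single one — so 5797 is tight.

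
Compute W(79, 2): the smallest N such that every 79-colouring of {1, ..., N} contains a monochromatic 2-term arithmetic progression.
W(79, 2) = 79 + 1 = 80

A 2-term AP is any pair of integers, so a monochromatic 2-AP exists iff some colour is used at least twice. With 79 colours, the colouring i ↦ i on {1, ..., 79} uses each colour once, avoiding any monochromatic pair, so W(79, 2) > 79. For {1, ..., 80}, pigeonhole forces two integers of the same colour, which form a monochromatic 2-AP. Hence W(79, 2) = 80.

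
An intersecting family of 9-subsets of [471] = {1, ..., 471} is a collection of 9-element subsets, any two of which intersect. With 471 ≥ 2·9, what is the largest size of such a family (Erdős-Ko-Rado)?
max |F| = C(470, 8) = 55622531674258770

The Erdős-Ko-Rado theorem states: for n ≥ 2k, an intersecting family of k-subsets of an n-element set has size at most C(n − 1, k − 1), with equality for 'star' families {A ⊆ [n] : |A| = k, i ∈ A} (fix an element i). For n = 471, k = 9: C(470, 8) = 55622531674258770.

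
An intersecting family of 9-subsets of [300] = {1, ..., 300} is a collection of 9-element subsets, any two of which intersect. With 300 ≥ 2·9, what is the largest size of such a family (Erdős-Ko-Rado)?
max |F| = C(299, 8) = 1441567250764641

Erdős-Ko-Rado (1961): when n ≥ 2k, max |F| = C(n−1, k−1). The bound is attained by the star {A : i ∈ A} for any fixed i ∈ [n]. Here C(300−1, 9−1) = C(299, 8) = 1441567250764641.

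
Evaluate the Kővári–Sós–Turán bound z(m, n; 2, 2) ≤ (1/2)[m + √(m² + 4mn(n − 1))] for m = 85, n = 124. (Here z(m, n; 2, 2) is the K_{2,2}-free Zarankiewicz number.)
z(85, 124; 2, 2) ≤ (1/2)[85 + √(85² + 4·85·124·123)] = (1/2)[85 + √5192905] = 1181.8973

Kővári–Sós–Turán: let r_1, ..., r_85 be the row sums and z = Σ r_i the total number of 1s. Each pair of columns can share at most one row with both entries 1 (else a 2×2 all-ones block appears), so Σ_i C(r_i, 2) ≤ C(124, 2) = 7626. By convexity Σ_i C(r_i, 2) ≥ 85·C(z/85, 2) = z(z − 85)/(2·85), giving z² − 85z − 85·124·123 ≤ 0 and hence z ≤ (1/2)[85 + √(7225 + 4·1296420)] = (1/2)[85 + √5192905] ≈ (1/2)(85 + 2278.7946) = 1181.8973.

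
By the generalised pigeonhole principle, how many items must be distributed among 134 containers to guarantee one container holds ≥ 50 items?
n = (50 − 1)·134 + 1 = 6567

By the generalised pigeonhole principle, to guarantee some box contains ≥ r objects we need more than (r − 1) · k objects total. Threshold: n = (r − 1) · k + 1. With r = 50 and k = 134: n = 49 · 134 + 1 = 6566 + 1 = 6567. For n = 6566 = 49 · 134, we can put exactly 49 objects in every box, avoiding 50 in any single one — so 6567 is tight.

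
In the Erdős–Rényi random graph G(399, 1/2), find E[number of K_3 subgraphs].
E[# K_3] = C(399, 3) · (1/2)^C(3, 2) = 10507399 / 2^3 = 1313424.875

For each 3-subset S of vertices (there are C(399, 3) = 10507399 such S), let X_S = 1 if S induces a K_3 (all C(3, 2) = 3 edges present). Then P(X_S = 1) = (1/2)^3 = 1/8. By linearity of expectation, E[# K_3] = C(399, 3) · (1/2)^3 = 10507399 / 8 = 1313424.875.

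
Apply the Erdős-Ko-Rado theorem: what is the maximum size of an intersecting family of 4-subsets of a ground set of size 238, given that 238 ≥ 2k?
max |F| = C(237, 3) = 2190670

The Erdős-Ko-Rado theorem states: for n ≥ 2k, an intersecting family of k-subsets of an n-element set has size at most C(n − 1, k − 1), with equality for 'star' families {A ⊆ [n] : |A| = k, i ∈ A} (fix an element i). For n = 238, k = 4: C(237, 3) = 2190670.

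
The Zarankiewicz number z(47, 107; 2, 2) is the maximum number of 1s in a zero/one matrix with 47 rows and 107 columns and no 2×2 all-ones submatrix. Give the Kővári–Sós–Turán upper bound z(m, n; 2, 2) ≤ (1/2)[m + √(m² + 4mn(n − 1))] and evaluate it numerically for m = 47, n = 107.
z(47, 107; 2, 2) ≤ (1/2)[47 + √(47² + 4·47·107·106)] = (1/2)[47 + √2134505] = 753.9973

Kővári–Sós–Turán: let r_1, ..., r_47 be the row sums and z = Σ r_i the total number of 1s. Each pair of columns can share at most one row with both entries 1 (else a 2×2 all-ones block appears), so Σ_i C(r_i, 2) ≤ C(107, 2) = 5671. By convexity Σ_i C(r_i, 2) ≥ 47·C(z/47, 2) = z(z − 47)/(2·47), giving z² − 47z − 47·107·106 ≤ 0 and hence z ≤ (1/2)[47 + √(2209 + 4·533074)] = (1/2)[47 + √2134505] ≈ (1/2)(47 + 1460.9945) = 753.9973.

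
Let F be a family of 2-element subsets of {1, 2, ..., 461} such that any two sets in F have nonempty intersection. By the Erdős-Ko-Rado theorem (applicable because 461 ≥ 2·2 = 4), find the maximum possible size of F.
max |F| = C(460, 1) = 460

Erdős-Ko-Rado (1961): when n ≥ 2k, max |F| = C(n−1, k−1). The bound is attained by the star {A : i ∈ A} for any fixed i ∈ [n]. Here C(461−1, 2−1) = C(460, 1) = 460.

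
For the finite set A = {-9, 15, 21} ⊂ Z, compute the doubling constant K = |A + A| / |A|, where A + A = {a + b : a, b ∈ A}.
K = |A + A| / |A| = 6/3 = 2

Enumerate A + A = {a + b : a, b ∈ A}. With |A| = 3, there are |A|^2 = 9 ordered sum pairs; collecting distinct values, A + A = {-18, 6, 12, 30, 36, 42}, so |A + A| = 6. Thus K = 6/3 = 2. For comparison, the minimum possible |A + A| over all 3-element sets is 2·3 − 1 = 5 (so min K = 5/3), attained only by arithmetic progressions.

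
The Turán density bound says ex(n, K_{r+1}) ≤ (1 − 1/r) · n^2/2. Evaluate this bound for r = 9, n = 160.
Turán density bound = (8/9) · 160^2/2 = 102400/9 ≈ 11377.7778

Turán's theorem: ex(n, K_{r+1}) is achieved by the complete r-partite Turán graph T(n, r) with parts as balanced as possible, and is at most (1 − 1/r) · n^2/2. For r = 9, n = 160: the density bound is (8/9) · 25600/2 = 102400/9 ≈ 11377.7778. The integer-valued extremum is e(T(160, 9)) = 11377, which is strictly less than the density bound 102400/9 since 9 ∤ 160 (the parts of T(160, 9) cannot all be equal).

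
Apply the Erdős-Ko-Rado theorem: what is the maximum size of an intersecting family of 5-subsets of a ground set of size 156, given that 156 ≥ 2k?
max |F| = C(155, 4) = 23130030

The Erdős-Ko-Rado theorem states: for n ≥ 2k, an intersecting family of k-subsets of an n-element set has size at most C(n − 1, k − 1), with equality for 'star' families {A ⊆ [n] : |A| = k, i ∈ A} (fix an element i). For n = 156, k = 5: C(155, 4) = 23130030.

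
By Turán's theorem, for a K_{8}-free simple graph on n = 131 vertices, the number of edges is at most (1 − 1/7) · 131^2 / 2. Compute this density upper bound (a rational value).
Turán density bound = (6/7) · 131^2/2 = 51483/7 ≈ 7354.7143

Turán's theorem: ex(n, K_{r+1}) is achieved by the complete r-partite Turán graph T(n, r) with parts as balanced as possible, and is at most (1 − 1/r) · n^2/2. For r = 7, n = 131: the density bound is (6/7) · 17161/2 = 51483/7 ≈ 7354.7143. The integer-valued extremum is e(T(131, 7)) = 7354, which is strictly less than the density bound 51483/7 since 7 ∤ 131 (the parts of T(131, 7) cannot all be equal).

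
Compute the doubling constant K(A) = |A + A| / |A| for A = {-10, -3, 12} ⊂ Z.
K = |A + A| / |A| = 6/3 = 2

Enumerate A + A = {a + b : a, b ∈ A}. With |A| = 3, there are |A|^2 = 9 ordered sum pairs; collecting distinct values, A + A = {-20, -13, -6, 2, 9, 24}, so |A + A| = 6. Thus K = 6/3 = 2. For comparison, the minimum possible |A + A| over all 3-element sets is 2·3 − 1 = 5 (so min K = 5/3), attained only by arithmetic progressions.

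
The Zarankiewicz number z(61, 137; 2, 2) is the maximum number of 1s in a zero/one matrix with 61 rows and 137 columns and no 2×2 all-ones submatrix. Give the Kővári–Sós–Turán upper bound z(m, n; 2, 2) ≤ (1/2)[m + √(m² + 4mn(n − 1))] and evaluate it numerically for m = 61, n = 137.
z(61, 137; 2, 2) ≤ (1/2)[61 + √(61² + 4·61·137·136)] = (1/2)[61 + √4549929] = 1097.0281

Kővári–Sós–Turán: let r_1, ..., r_61 be the row sums and z = Σ r_i the total number of 1s. Each pair of columns can share at most one row with both entries 1 (else a 2×2 all-ones block appears), so Σ_i C(r_i, 2) ≤ C(137, 2) = 9316. By convexity Σ_i C(r_i, 2) ≥ 61·C(z/61, 2) = z(z − 61)/(2·61), giving z² − 61z − 61·137·136 ≤ 0 and hence z ≤ (1/2)[61 + √(3721 + 4·1136552)] = (1/2)[61 + √4549929] ≈ (1/2)(61 + 2133.0563) = 1097.0281.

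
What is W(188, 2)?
W(188, 2) = 188 + 1 = 189

A 2-term AP is any pair of integers, so a monochromatic 2-AP exists iff some colour is used at least twice. With 188 colours, the colouring i ↦ i on {1, ..., 188} uses each colour once, avoiding any monochromatic pair, so W(188, 2) > 188. For {1, ..., 189}, pigeonhole forces two integers of the same colour, which form a monochromatic 2-AP. Hence W(188, 2) = 189.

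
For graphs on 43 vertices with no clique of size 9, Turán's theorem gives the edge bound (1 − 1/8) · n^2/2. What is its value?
Turán density bound = (7/8) · 43^2/2 = 12943/16 ≈ 808.9375

Turán's theorem: ex(n, K_{r+1}) is achieved by the complete r-partite Turán graph T(n, r) with parts as balanced as possible, and is at most (1 − 1/r) · n^2/2. For r = 8, n = 43: the density bound is (7/8) · 1849/2 = 12943/16 ≈ 808.9375. The integer-valued extremum is e(T(43, 8)) = 808, which is strictly less than the density bound 12943/16 since 8 ∤ 43 (the parts of T(43, 8) cannot all be equal).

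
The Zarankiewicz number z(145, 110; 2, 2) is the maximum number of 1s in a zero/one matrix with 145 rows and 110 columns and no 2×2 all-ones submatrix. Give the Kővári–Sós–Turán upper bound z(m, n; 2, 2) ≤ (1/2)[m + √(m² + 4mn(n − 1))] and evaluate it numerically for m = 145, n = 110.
z(145, 110; 2, 2) ≤ (1/2)[145 + √(145² + 4·145·110·109)] = (1/2)[145 + √6975225] = 1393.0326

Kővári–Sós–Turán: let r_1, ..., r_145 be the row sums and z = Σ r_i the total number of 1s. Each pair of columns can share at most one row with both entries 1 (else a 2×2 all-ones block appears), so Σ_i C(r_i, 2) ≤ C(110, 2) = 5995. By convexity Σ_i C(r_i, 2) ≥ 145·C(z/145, 2) = z(z − 145)/(2·145), giving z² − 145z − 145·110·109 ≤ 0 and hence z ≤ (1/2)[145 + √(21025 + 4·1738550)] = (1/2)[145 + √6975225] ≈ (1/2)(145 + 2641.0651) = 1393.0326.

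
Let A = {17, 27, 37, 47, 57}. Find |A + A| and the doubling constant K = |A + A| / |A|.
K = |A + A| / |A| = 9/5

Enumerate A + A = {a + b : a, b ∈ A}. With |A| = 5, there are |A|^2 = 25 ordered sum pairs; collecting distinct values, A + A = {34, 44, 54, 64, 74, 84, 94, 104, 114}, so |A + A| = 9. Thus K = 9/5. Here |A + A| = 2|A| − 1 = 9, the minimum possible — so K = 9/5 is minimal, which holds iff A is an arithmetic progression.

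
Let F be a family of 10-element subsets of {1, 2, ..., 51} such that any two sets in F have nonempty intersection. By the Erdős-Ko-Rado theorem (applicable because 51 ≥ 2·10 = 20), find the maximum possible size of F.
max |F| = C(50, 9) = 2505433700

Erdős-Ko-Rado (1961): when n ≥ 2k, max |F| = C(n−1, k−1). The bound is attained by the star {A : i ∈ A} for any fixed i ∈ [n]. Here C(51−1, 10−1) = C(50, 9) = 2505433700.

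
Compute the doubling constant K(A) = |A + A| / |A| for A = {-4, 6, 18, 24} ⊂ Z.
K = |A + A| / |A| = 10/4 = 5/2

Enumerate A + A = {a + b : a, b ∈ A}. With |A| = 4, there are |A|^2 = 16 ordered sum pairs; collecting distinct values, A + A = {-8, 2, 12, 14, 20, 24, 30, 36, 42, 48}, so |A + A| = 10. Thus K = 10/4 = 5/2. For comparison, the minimum possible |A + A| over all 4-element sets is 2·4 − 1 = 7 (so min K = 7/4), attained only by arithmetic progressions.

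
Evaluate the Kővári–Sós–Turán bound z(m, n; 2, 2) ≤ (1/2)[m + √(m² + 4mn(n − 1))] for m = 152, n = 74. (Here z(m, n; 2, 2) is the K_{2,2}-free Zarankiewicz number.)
z(152, 74; 2, 2) ≤ (1/2)[152 + √(152² + 4·152·74·73)] = (1/2)[152 + √3307520] = 985.3294

Kővári–Sós–Turán: let r_1, ..., r_152 be the row sums and z = Σ r_i the total number of 1s. Each pair of columns can share at most one row with both entries 1 (else a 2×2 all-ones block appears), so Σ_i C(r_i, 2) ≤ C(74, 2) = 2701. By convexity Σ_i C(r_i, 2) ≥ 152·C(z/152, 2) = z(z − 152)/(2·152), giving z² − 152z − 152·74·73 ≤ 0 and hence z ≤ (1/2)[152 + √(23104 + 4·821104)] = (1/2)[152 + √3307520] ≈ (1/2)(152 + 1818.6588) = 985.3294.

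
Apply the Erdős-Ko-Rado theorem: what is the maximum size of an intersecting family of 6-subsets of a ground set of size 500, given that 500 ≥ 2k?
max |F| = C(499, 5) = 252692240724

Erdős-Ko-Rado (1961): when n ≥ 2k, max |F| = C(n−1, k−1). The bound is attained by the star {A : i ∈ A} for any fixed i ∈ [n]. Here C(500−1, 6−1) = C(499, 5) = 252692240724.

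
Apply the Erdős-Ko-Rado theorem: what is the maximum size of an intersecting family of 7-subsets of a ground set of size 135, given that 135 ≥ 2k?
max |F| = C(134, 6) = 7177979809

The Erdős-Ko-Rado theorem states: for n ≥ 2k, an intersecting family of k-subsets of an n-element set has size at most C(n − 1, k − 1), with equality for 'star' families {A ⊆ [n] : |A| = k, i ∈ A} (fix an element i). For n = 135, k = 7: C(134, 6) = 7177979809.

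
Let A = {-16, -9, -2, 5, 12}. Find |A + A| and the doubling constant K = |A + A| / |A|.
K = |A + A| / |A| = 9/5

Enumerate A + A = {a + b : a, b ∈ A}. With |A| = 5, there are |A|^2 = 25 ordered sum pairs; collecting distinct values, A + A = {-32, -25, -18, -11, -4, 3, 10, 17, 24}, so |A + A| = 9. Thus K = 9/5. Here |A + A| = 2|A| − 1 = 9, the minimum possible — so K = 9/5 is minimal, which holds iff A is an arithmetic progression.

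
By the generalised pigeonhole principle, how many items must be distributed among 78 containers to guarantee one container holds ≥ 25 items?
n = (25 − 1)·78 + 1 = 1873

By the generalised pigeonhole principle, to guarantee some box contains ≥ r objects we need more than (r − 1) · k objects total. Threshold: n = (r − 1) · k + 1. With r = 25 and k = 78: n = 24 · 78 + 1 = 1872 + 1 = 1873. For n = 1872 = 24 · 78, we can put exactly 24 objects in every box, avoiding 25 in any single one — so 1873 is tight.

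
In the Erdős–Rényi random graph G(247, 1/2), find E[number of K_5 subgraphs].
E[# K_5] = C(247, 5) · (1/2)^C(5, 2) = 7355513529 / 2^10 ≈ 7183118.680664

For each 5-subset S of vertices (there are C(247, 5) = 7355513529 such S), let X_S = 1 if S induces a K_5 (all C(5, 2) = 10 edges present). Then P(X_S = 1) = (1/2)^10 = 1/1024. By linearity of expectation, E[# K_5] = C(247, 5) · (1/2)^10 = 7355513529 / 1024 ≈ 7183118.680664.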